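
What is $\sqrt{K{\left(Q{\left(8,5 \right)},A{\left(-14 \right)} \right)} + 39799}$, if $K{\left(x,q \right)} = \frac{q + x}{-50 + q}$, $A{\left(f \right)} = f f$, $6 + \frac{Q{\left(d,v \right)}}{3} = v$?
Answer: $\frac{\sqrt{848383662}}{146} \approx 199.5$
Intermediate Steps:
$Q{\left(d,v \right)} = -18 + 3 v$
$A{\left(f \right)} = f^{2}$
$K{\left(x,q \right)} = \frac{q + x}{-50 + q}$
$\sqrt{K{\left(Q{\left(8,5 \right)},A{\left(-14 \right)} \right)} + 39799} = \sqrt{\frac{\left(-14\right)^{2} + \left(-18 + 3 \cdot 5\right)}{-50 + \left(-14\right)^{2}} + 39799} = \sqrt{\frac{196 + \left(-18 + 15\right)}{-50 + 196} + 39799} = \sqrt{\frac{196 - 3}{146} + 39799} = \sqrt{\frac{1}{146} \cdot 193 + 39799} = \sqrt{\frac{193}{146} + 39799} = \sqrt{\frac{5810847}{146}} = \frac{\sqrt{848383662}}{146}$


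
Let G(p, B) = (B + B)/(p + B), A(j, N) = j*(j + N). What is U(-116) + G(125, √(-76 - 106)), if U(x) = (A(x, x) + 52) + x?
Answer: 424386700/15807 + 250*I*√182/15807 ≈ 26848.0 + 0.21337*I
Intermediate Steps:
A(j, N) = j*(N + j)
U(x) = 52 + x + 2*x² (U(x) = (x*(x + x) + 52) + x = (x*(2*x) + 52) + x = (2*x² + 52) + x = (52 + 2*x²) + x = 52 + x + 2*x²)
G(p, B) = 2*B/(B + p) (G(p, B) = (2*B)/(B + p) = 2*B/(B + p))
U(-116) + G(125, √(-76 - 106)) = (52 - 116 + 2*(-116)²) + 2*√(-76 - 106)/(√(-76 - 106) + 125) = (52 - 116 + 2*13456) + 2*√(-182)/(√(-182) + 125) = (52 - 116 + 26912) + 2*(I*√182)/(I*√182 + 125) = 26848 + 2*(I*√182)/(125 + I*√182) = 26848 + 2*I*√182/(125 + I*√182)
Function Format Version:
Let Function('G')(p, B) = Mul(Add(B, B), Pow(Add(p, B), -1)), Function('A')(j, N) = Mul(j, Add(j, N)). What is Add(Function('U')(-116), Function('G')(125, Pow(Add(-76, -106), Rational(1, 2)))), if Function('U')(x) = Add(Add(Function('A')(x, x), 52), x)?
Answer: Add(Rational(424386700, 15807), Mul(Rational(250, 15807), I, Pow(182, Rational(1, 2)))) ≈ Add(26848., Mul(0.21337, I))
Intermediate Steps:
Function('A')(j, N) = Mul(j, Add(N, j))
Function('U')(x) = Add(52, x, Mul(2, Pow(x, 2))) (Function('U')(x) = Add(Add(Mul(x, Add(x, x)), 52), x) = Add(Add(Mul(x, Mul(2, x)), 52), x) = Add(Add(Mul(2, Pow(x, 2)), 52), x) = Add(Add(52, Mul(2, Pow(x, 2))), x) = Add(52, x, Mul(2, Pow(x, 2))))
Function('G')(p, B) = Mul(2, B, Pow(Add(B, p), -1)) (Function('G')(p, B) = Mul(Mul(2, B), Pow(Add(B, p), -1)) = Mul(2, B, Pow(Add(B, p), -1)))
Add(Function('U')(-116), Function('G')(125, Pow(Add(-76, -106), Rational(1, 2)))) = Add(Add(52, -116, Mul(2, Pow(-116, 2))), Mul(2, Pow(Add(-76, -106), Rational(1, 2)), Pow(Add(Pow(Add(-76, -106), Rational(1, 2)), 125), -1))) = Add(Add(52, -116, Mul(2, 13456)), Mul(2, Pow(-182, Rational(1, 2)), Pow(Add(Pow(-182, Rational(1, 2)), 125), -1))) = Add(Add(52, -116, 26912), Mul(2, Mul(I, Pow(182, Rational(1, 2))), Pow(Add(Mul(I, Pow(182, Rational(1, 2))), 125), -1))) = Add(26848, Mul(2, Mul(I, Pow(182, Rational(1, 2))), Pow(Add(125, Mul(I, Pow(182, Rational(1, 2)))), -1))) = Add(26848, Mul(2, I, Pow(182, Rational(1, 2)), Pow(Add(125, Mul(I, Pow(182, Rational(1, 2)))), -1)))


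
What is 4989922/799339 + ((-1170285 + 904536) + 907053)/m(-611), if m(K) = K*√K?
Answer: 4989922/799339 + 641304*I*√611/373321 ≈ 6.2426 + 42.462*I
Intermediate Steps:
m(K) = K^(3/2)
4989922/799339 + ((-1170285 + 904536) + 907053)/m(-611) = 4989922/799339 + ((-1170285 + 904536) + 907053)/((-611)^(3/2)) = 4989922*(1/799339) + (-265749 + 907053)/((-611*I*√611)) = 4989922/799339 + 641304*(I*√611/373321) = 4989922/799339 + 641304*I*√611/373321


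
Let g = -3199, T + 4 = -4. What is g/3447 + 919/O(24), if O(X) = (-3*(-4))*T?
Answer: -1158299/110304 ≈ -10.501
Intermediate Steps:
T = -8 (T = -4 - 4 = -8)
O(X) = -96 (O(X) = -3*(-4)*(-8) = 12*(-8) = -96)
g/3447 + 919/O(24) = -3199/3447 + 919/(-96) = -3199*1/3447 + 919*(-1/96) = -3199/3447 - 919/96 = -1158299/110304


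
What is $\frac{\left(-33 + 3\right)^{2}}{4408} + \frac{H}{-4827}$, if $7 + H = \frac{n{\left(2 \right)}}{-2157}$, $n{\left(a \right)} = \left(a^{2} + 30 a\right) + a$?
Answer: $\frac{262152845}{1274871842} \approx 0.20563$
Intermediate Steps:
$n{\left(a \right)} = a^{2} + 31 a$
$H = - \frac{5055}{719}$ ($H = -7 + \frac{2 \left(31 + 2\right)}{-2157} = -7 + 2 \cdot 33 \left(- \frac{1}{2157}\right) = -7 + 66 \left(- \frac{1}{2157}\right) = -7 - \frac{22}{719} = - \frac{5055}{719} \approx -7.0306$)
$\frac{\left(-33 + 3\right)^{2}}{4408} + \frac{H}{-4827} = \frac{\left(-33 + 3\right)^{2}}{4408} - \frac{5055}{719 \left(-4827\right)} = \left(-30\right)^{2} \cdot \frac{1}{4408} - - \frac{1685}{1156871} = 900 \cdot \frac{1}{4408} + \frac{1685}{1156871} = \frac{225}{1102} + \frac{1685}{1156871} = \frac{262152845}{1274871842}$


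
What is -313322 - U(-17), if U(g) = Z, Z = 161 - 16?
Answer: -313467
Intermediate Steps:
Z = 145
U(g) = 145
-313322 - U(-17) = -313322 - 1*145 = -313322 - 145 = -313467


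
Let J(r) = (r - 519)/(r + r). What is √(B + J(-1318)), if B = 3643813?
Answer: 3*√703306247155/1318 ≈ 1908.9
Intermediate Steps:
J(r) = (-519 + r)/(2*r) (J(r) = (-519 + r)/((2*r)) = (-519 + r)*(1/(2*r)) = (-519 + r)/(2*r))
√(B + J(-1318)) = √(3643813 + (½)*(-519 - 1318)/(-1318)) = √(3643813 + (½)*(-1/1318)*(-1837)) = √(3643813 + 1837/2636) = √(9605092905/2636) = 3*√703306247155/1318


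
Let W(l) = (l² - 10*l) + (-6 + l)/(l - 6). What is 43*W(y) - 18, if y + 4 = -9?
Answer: 12882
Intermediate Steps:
y = -13 (y = -4 - 9 = -13)
W(l) = 1 + l² - 10*l (W(l) = (l² - 10*l) + (-6 + l)/(-6 + l) = (l² - 10*l) + 1 = 1 + l² - 10*l)
43*W(y) - 18 = 43*(1 + (-13)² - 10*(-13)) - 18 = 43*(1 + 169 + 130) - 18 = 43*300 - 18 = 12900 - 18 = 12882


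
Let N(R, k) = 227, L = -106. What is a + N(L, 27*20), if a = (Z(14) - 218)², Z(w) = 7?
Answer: 44748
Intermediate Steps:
a = 44521 (a = (7 - 218)² = (-211)² = 44521)
a + N(L, 27*20) = 44521 + 227 = 44748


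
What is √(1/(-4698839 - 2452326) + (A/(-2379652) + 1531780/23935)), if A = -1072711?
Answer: 9*√1319999176861151326732415760313315/40730869480377230 ≈ 8.0280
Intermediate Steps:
√(1/(-4698839 - 2452326) + (A/(-2379652) + 1531780/23935)) = √(1/(-4698839 - 2452326) + (-1072711/(-2379652) + 1531780/23935)) = √(1/(-7151165) + (-1072711*(-1/2379652) + 1531780*(1/23935))) = √(-1/7151165 + (1072711/2379652 + 306356/4787)) = √(-1/7151165 + 734155735669/11391394124) = √(5250068790074010261/81461738960754460) = 9*√1319999176861151326732415760313315/40730869480377230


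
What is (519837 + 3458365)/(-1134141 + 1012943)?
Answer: -1989101/60599 ≈ -32.824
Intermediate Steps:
(519837 + 3458365)/(-1134141 + 1012943) = 3978202/(-121198) = 3978202*(-1/121198) = -1989101/60599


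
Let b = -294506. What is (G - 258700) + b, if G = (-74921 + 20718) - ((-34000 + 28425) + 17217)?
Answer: -619051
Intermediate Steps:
G = -65845 (G = -54203 - (-5575 + 17217) = -54203 - 1*11642 = -54203 - 11642 = -65845)
(G - 258700) + b = (-65845 - 258700) - 294506 = -324545 - 294506 = -619051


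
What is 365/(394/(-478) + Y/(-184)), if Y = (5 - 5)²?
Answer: -87235/197 ≈ -442.82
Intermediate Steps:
Y = 0 (Y = 0² = 0)
365/(394/(-478) + Y/(-184)) = 365/(394/(-478) + 0/(-184)) = 365/(394*(-1/478) + 0*(-1/184)) = 365/(-197/239 + 0) = 365/(-197/239) = 365*(-239/197) = -87235/197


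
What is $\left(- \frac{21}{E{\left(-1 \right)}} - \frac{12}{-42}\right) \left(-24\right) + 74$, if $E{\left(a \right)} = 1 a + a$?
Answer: $- \frac{1294}{7} \approx -184.86$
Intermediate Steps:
$E{\left(a \right)} = 2 a$ ($E{\left(a \right)} = a + a = 2 a$)
$\left(- \frac{21}{E{\left(-1 \right)}} - \frac{12}{-42}\right) \left(-24\right) + 74 = \left(- \frac{21}{2 \left(-1\right)} - \frac{12}{-42}\right) \left(-24\right) + 74 = \left(- \frac{21}{-2} - - \frac{2}{7}\right) \left(-24\right) + 74 = \left(\left(-21\right) \left(- \frac{1}{2}\right) + \frac{2}{7}\right) \left(-24\right) + 74 = \left(\frac{21}{2} + \frac{2}{7}\right) \left(-24\right) + 74 = \frac{151}{14} \left(-24\right) + 74 = - \frac{1812}{7} + 74 = - \frac{1294}{7}$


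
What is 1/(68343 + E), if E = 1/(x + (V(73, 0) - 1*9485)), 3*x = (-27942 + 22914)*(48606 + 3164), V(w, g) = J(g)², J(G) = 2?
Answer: 86776001/5930532236342 ≈ 1.4632e-5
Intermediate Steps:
V(w, g) = 4 (V(w, g) = 2² = 4)
x = -86766520 (x = ((-27942 + 22914)*(48606 + 3164))/3 = (-5028*51770)/3 = (⅓)*(-260299560) = -86766520)
E = -1/86776001 (E = 1/(-86766520 + (4 - 1*9485)) = 1/(-86766520 + (4 - 9485)) = 1/(-86766520 - 9481) = 1/(-86776001) = -1/86776001 ≈ -1.1524e-8)
1/(68343 + E) = 1/(68343 - 1/86776001) = 1/(5930532236342/86776001) = 86776001/5930532236342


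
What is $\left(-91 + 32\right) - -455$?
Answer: $396$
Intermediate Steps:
$\left(-91 + 32\right) - -455 = -59 + 455 = 396$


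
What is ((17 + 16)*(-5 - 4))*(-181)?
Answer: 53757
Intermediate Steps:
((17 + 16)*(-5 - 4))*(-181) = (33*(-9))*(-181) = -297*(-181) = 53757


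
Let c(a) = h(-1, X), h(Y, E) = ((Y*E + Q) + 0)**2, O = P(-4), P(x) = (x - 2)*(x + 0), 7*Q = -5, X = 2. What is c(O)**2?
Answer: 130321/2401 ≈ 54.278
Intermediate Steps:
Q = -5/7 (Q = (1/7)*(-5) = -5/7 ≈ -0.71429)
P(x) = x*(-2 + x) (P(x) = (-2 + x)*x = x*(-2 + x))
O = 24 (O = -4*(-2 - 4) = -4*(-6) = 24)
h(Y, E) = (-5/7 + E*Y)**2 (h(Y, E) = ((Y*E - 5/7) + 0)**2 = ((E*Y - 5/7) + 0)**2 = ((-5/7 + E*Y) + 0)**2 = (-5/7 + E*Y)**2)
c(a) = 361/49 (c(a) = (-5 + 7*2*(-1))**2/49 = (-5 - 14)**2/49 = (1/49)*(-19)**2 = (1/49)*361 = 361/49)
c(O)**2 = (361/49)**2 = 130321/2401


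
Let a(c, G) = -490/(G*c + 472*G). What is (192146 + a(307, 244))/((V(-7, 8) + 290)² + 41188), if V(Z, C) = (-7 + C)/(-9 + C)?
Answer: 18261171303/11852093942 ≈ 1.5408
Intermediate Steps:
V(Z, C) = (-7 + C)/(-9 + C)
a(c, G) = -490/(472*G + G*c)
(192146 + a(307, 244))/((V(-7, 8) + 290)² + 41188) = (192146 - 490/(244*(472 + 307)))/(((-7 + 8)/(-9 + 8) + 290)² + 41188) = (192146 - 490*1/244/779)/((1/(-1) + 290)² + 41188) = (192146 - 490*1/244*1/779)/((-1*1 + 290)² + 41188) = (192146 - 245/95038)/((-1 + 290)² + 41188) = 18261171303/(95038*(289² + 41188)) = 18261171303/(95038*(83521 + 41188)) = (18261171303/95038)/124709 = (18261171303/95038)*(1/124709) = 18261171303/11852093942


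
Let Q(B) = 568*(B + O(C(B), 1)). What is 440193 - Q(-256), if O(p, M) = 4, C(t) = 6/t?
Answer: 583329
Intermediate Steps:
Q(B) = 2272 + 568*B (Q(B) = 568*(B + 4) = 568*(4 + B) = 2272 + 568*B)
440193 - Q(-256) = 440193 - (2272 + 568*(-256)) = 440193 - (2272 - 145408) = 440193 - 1*(-143136) = 440193 + 143136 = 583329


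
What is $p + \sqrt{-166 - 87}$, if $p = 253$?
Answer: $253 + i \sqrt{253} \approx 253.0 + 15.906 i$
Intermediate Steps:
$p + \sqrt{-166 - 87} = 253 + \sqrt{-166 - 87} = 253 + \sqrt{-253} = 253 + i \sqrt{253}$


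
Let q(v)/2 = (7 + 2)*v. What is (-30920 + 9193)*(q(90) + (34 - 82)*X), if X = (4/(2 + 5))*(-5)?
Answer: -267242100/7 ≈ -3.8177e+7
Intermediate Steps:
X = -20/7 (X = (4/7)*(-5) = -20/7 ≈ -2.8571)
q(v) = 18*v (q(v) = 2*((7 + 2)*v) = 2*(9*v) = 18*v)
(-30920 + 9193)*(q(90) + (34 - 82)*X) = (-30920 + 9193)*(18*90 + (34 - 82)*(-20/7)) = -21727*(1620 - 48*(-20/7)) = -21727*(1620 + 960/7) = -21727*12300/7 = -267242100/7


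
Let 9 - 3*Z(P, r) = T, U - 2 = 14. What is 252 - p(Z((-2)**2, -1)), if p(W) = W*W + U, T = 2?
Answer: 2075/9 ≈ 230.56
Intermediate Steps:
U = 16 (U = 2 + 14 = 16)
Z(P, r) = 7/3 (Z(P, r) = 3 - 1/3*2 = 3 - 2/3 = 7/3)
p(W) = 16 + W**2 (p(W) = W*W + 16 = W**2 + 16 = 16 + W**2)
252 - p(Z((-2)**2, -1)) = 252 - (16 + (7/3)**2) = 252 - (16 + 49/9) = 252 - 1*193/9 = 252 - 193/9 = 2075/9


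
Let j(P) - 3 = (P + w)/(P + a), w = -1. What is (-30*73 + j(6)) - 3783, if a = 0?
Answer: -35815/6 ≈ -5969.2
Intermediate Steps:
j(P) = 3 + (-1 + P)/P (j(P) = 3 + (P - 1)/(P + 0) = 3 + (-1 + P)/P)
(-30*73 + j(6)) - 3783 = (-30*73 + (4 - 1/6)) - 3783 = (-2190 + (4 - 1*⅙)) - 3783 = (-2190 + (4 - ⅙)) - 3783 = (-2190 + 23/6) - 3783 = -13117/6 - 3783 = -35815/6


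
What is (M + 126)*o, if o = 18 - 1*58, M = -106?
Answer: -800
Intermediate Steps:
o = -40 (o = 18 - 58 = -40)
(M + 126)*o = (-106 + 126)*(-40) = 20*(-40) = -800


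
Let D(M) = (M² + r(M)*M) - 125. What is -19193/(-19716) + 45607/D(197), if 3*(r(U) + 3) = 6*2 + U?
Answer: 355072067/191555727 ≈ 1.8536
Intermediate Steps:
r(U) = 1 + U/3 (r(U) = -3 + (6*2 + U)/3 = -3 + (12 + U)/3 = -3 + (4 + U/3) = 1 + U/3)
D(M) = -125 + M² + M*(1 + M/3) (D(M) = (M² + (1 + M/3)*M) - 125 = (M² + M*(1 + M/3)) - 125 = -125 + M² + M*(1 + M/3))
-19193/(-19716) + 45607/D(197) = -19193/(-19716) + 45607/(-125 + 197 + (4/3)*197²) = -19193*(-1/19716) + 45607/(-125 + 197 + (4/3)*38809) = 19193/19716 + 45607/(-125 + 197 + 155236/3) = 19193/19716 + 45607/(155452/3) = 19193/19716 + 45607*(3/155452) = 19193/19716 + 136821/155452 = 355072067/191555727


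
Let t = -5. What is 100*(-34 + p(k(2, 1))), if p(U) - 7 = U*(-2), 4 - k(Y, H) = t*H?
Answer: -4500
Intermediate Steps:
k(Y, H) = 4 + 5*H (k(Y, H) = 4 - (-5)*H = 4 + 5*H)
p(U) = 7 - 2*U (p(U) = 7 + U*(-2) = 7 - 2*U)
100*(-34 + p(k(2, 1))) = 100*(-34 + (7 - 2*(4 + 5*1))) = 100*(-34 + (7 - 2*(4 + 5))) = 100*(-34 + (7 - 2*9)) = 100*(-34 + (7 - 18)) = 100*(-34 - 11) = 100*(-45) = -4500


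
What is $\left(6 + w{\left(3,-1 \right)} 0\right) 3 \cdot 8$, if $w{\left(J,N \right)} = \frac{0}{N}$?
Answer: $144$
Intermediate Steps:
$w{\left(J,N \right)} = 0$
$\left(6 + w{\left(3,-1 \right)} 0\right) 3 \cdot 8 = \left(6 + 0 \cdot 0\right) 3 \cdot 8 = \left(6 + 0\right) 3 \cdot 8 = 6 \cdot 3 \cdot 8 = 18 \cdot 8 = 144$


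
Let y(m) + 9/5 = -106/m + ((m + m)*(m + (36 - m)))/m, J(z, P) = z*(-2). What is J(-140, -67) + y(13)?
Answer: 22233/65 ≈ 342.05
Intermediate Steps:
J(z, P) = -2*z
y(m) = 351/5 - 106/m (y(m) = -9/5 + (-106/m + ((m + m)*(m + (36 - m)))/m) = -9/5 + (-106/m + ((2*m)*36)/m) = -9/5 + (-106/m + (72*m)/m) = -9/5 + (-106/m + 72) = -9/5 + (72 - 106/m) = 351/5 - 106/m)
J(-140, -67) + y(13) = -2*(-140) + (351/5 - 106/13) = 280 + (351/5 - 106*1/13) = 280 + (351/5 - 106/13) = 280 + 4033/65 = 22233/65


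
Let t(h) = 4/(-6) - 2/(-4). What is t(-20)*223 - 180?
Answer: -1303/6 ≈ -217.17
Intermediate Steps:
t(h) = -1/6 (t(h) = 4*(-1/6) - 2*(-1/4) = -2/3 + 1/2 = -1/6)
t(-20)*223 - 180 = -1/6*223 - 180 = -223/6 - 180 = -1303/6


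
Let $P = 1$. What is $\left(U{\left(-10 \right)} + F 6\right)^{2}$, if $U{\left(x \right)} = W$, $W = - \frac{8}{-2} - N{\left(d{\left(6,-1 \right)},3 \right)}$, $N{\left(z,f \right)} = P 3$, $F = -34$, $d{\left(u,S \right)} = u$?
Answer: $41209$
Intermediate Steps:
$N{\left(z,f \right)} = 3$ ($N{\left(z,f \right)} = 1 \cdot 3 = 3$)
$W = 1$ ($W = - \frac{8}{-2} - 3 = \left(-8\right) \left(- \frac{1}{2}\right) - 3 = 4 - 3 = 1$)
$U{\left(x \right)} = 1$
$\left(U{\left(-10 \right)} + F 6\right)^{2} = \left(1 - 204\right)^{2} = \left(-203\right)^{2} = 41209$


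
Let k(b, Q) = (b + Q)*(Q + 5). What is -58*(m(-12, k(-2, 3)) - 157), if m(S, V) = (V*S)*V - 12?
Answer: 54346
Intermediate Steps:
k(b, Q) = (5 + Q)*(Q + b) (k(b, Q) = (Q + b)*(5 + Q) = (5 + Q)*(Q + b))
m(S, V) = -12 + S*V**2 (m(S, V) = (S*V)*V - 12 = S*V**2 - 12 = -12 + S*V**2)
-58*(m(-12, k(-2, 3)) - 157) = -58*((-12 - 12*(3**2 + 5*3 + 5*(-2) + 3*(-2))**2) - 157) = -58*((-12 - 12*(9 + 15 - 10 - 6)**2) - 157) = -58*((-12 - 12*8**2) - 157) = -58*((-12 - 12*64) - 157) = -58*((-12 - 768) - 157) = -58*(-780 - 157) = -58*(-937) = 54346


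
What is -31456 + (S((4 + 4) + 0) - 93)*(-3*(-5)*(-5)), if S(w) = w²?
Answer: -29281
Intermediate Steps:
-31456 + (S((4 + 4) + 0) - 93)*(-3*(-5)*(-5)) = -31456 + (((4 + 4) + 0)² - 93)*(-3*(-5)*(-5)) = -31456 + ((8 + 0)² - 93)*(15*(-5)) = -31456 + (8² - 93)*(-75) = -31456 + (64 - 93)*(-75) = -31456 - 29*(-75) = -31456 + 2175 = -29281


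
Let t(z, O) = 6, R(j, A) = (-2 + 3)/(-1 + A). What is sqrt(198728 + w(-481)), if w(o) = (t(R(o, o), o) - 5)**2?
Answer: 3*sqrt(22081) ≈ 445.79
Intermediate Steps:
R(j, A) = 1/(-1 + A)
w(o) = 1 (w(o) = (6 - 5)**2 = 1**2 = 1)
sqrt(198728 + w(-481)) = sqrt(198728 + 1) = sqrt(198729) = 3*sqrt(22081)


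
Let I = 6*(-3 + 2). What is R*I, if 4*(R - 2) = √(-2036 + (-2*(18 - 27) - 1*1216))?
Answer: -12 - 21*I*√66/2 ≈ -12.0 - 85.302*I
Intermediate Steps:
R = 2 + 7*I*√66/4 (R = 2 + √(-2036 + (-2*(18 - 27) - 1*1216))/4 = 2 + √(-2036 + (-2*(-9) - 1216))/4 = 2 + √(-2036 + (18 - 1216))/4 = 2 + √(-2036 - 1198)/4 = 2 + √(-3234)/4 = 2 + (7*I*√66)/4 = 2 + 7*I*√66/4 ≈ 2.0 + 14.217*I)
I = -6 (I = 6*(-1) = -6)
R*I = (2 + 7*I*√66/4)*(-6) = -12 - 21*I*√66/2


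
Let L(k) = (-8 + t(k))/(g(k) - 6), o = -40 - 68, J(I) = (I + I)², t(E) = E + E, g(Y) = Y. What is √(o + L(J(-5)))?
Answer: 2*I*√58515/47 ≈ 10.294*I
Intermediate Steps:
t(E) = 2*E
J(I) = 4*I² (J(I) = (2*I)² = 4*I²)
o = -108
L(k) = (-8 + 2*k)/(-6 + k) (L(k) = (-8 + 2*k)/(k - 6) = (-8 + 2*k)/(-6 + k))
√(o + L(J(-5))) = √(-108 + 2*(-4 + 4*(-5)²)/(-6 + 4*(-5)²)) = √(-108 + 2*(-4 + 4*25)/(-6 + 4*25)) = √(-108 + 2*(-4 + 100)/(-6 + 100)) = √(-108 + 2*96/94) = √(-108 + 2*(1/94)*96) = √(-108 + 96/47) = √(-4980/47) = 2*I*√58515/47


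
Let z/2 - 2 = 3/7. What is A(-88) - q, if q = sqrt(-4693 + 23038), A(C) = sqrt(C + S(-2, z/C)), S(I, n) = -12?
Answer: -sqrt(18345) + 10*I ≈ -135.44 + 10.0*I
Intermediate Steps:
z = 34/7 (z = 4 + 2*(3/7) = 4 + 6/7 = 34/7 ≈ 4.8571)
A(C) = sqrt(-12 + C) (A(C) = sqrt(C - 12) = sqrt(-12 + C))
q = sqrt(18345) ≈ 135.44
A(-88) - q = sqrt(-12 - 88) - sqrt(18345) = sqrt(-100) - sqrt(18345) = 10*I - sqrt(18345) = -sqrt(18345) + 10*I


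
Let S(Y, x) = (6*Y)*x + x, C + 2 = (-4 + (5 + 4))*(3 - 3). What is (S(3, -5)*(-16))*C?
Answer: -3040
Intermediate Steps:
C = -2 (C = -2 + (-4 + (5 + 4))*(3 - 3) = -2 + (-4 + 9)*0 = -2 + 5*0 = -2 + 0 = -2)
S(Y, x) = x + 6*Y*x (S(Y, x) = 6*Y*x + x = x + 6*Y*x)
(S(3, -5)*(-16))*C = (-5*(1 + 6*3)*(-16))*(-2) = (-5*(1 + 18)*(-16))*(-2) = (-5*19*(-16))*(-2) = -95*(-16)*(-2) = 1520*(-2) = -3040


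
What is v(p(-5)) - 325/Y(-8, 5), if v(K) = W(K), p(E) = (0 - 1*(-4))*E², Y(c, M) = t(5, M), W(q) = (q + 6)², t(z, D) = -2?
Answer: 22797/2 ≈ 11399.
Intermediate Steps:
W(q) = (6 + q)²
Y(c, M) = -2
p(E) = 4*E² (p(E) = (0 + 4)*E² = 4*E²)
v(K) = (6 + K)²
v(p(-5)) - 325/Y(-8, 5) = (6 + 4*(-5)²)² - 325/(-2) = (6 + 4*25)² - 325*(-1)/2 = (6 + 100)² - 1*(-325/2) = 106² + 325/2 = 11236 + 325/2 = 22797/2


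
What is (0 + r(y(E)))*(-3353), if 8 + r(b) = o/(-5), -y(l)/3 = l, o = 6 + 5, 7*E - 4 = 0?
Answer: 171003/5 ≈ 34201.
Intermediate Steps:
E = 4/7 (E = 4/7 + (⅐)*0 = 4/7 + 0 = 4/7 ≈ 0.57143)
o = 11
y(l) = -3*l
r(b) = -51/5 (r(b) = -8 + 11/(-5) = -8 + 11*(-⅕) = -8 - 11/5 = -51/5)
(0 + r(y(E)))*(-3353) = (0 - 51/5)*(-3353) = -51/5*(-3353) = 171003/5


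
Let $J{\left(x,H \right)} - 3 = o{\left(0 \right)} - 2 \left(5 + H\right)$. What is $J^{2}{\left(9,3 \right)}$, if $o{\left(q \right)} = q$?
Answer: $169$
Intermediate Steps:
$J{\left(x,H \right)} = -7 - 2 H$ ($J{\left(x,H \right)} = 3 + \left(0 - 2 \left(5 + H\right)\right) = 3 + \left(0 - \left(10 + 2 H\right)\right) = 3 - \left(10 + 2 H\right) = -7 - 2 H$)
$J^{2}{\left(9,3 \right)} = \left(-7 - 6\right)^{2} = \left(-13\right)^{2} = 169$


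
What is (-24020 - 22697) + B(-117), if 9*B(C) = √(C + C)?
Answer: -46717 + I*√26/3 ≈ -46717.0 + 1.6997*I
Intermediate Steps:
B(C) = √2*√C/9 (B(C) = √(C + C)/9 = √(2*C)/9 = (√2*√C)/9 = √2*√C/9)
(-24020 - 22697) + B(-117) = (-24020 - 22697) + √2*√(-117)/9 = -46717 + √2*(3*I*√13)/9 = -46717 + I*√26/3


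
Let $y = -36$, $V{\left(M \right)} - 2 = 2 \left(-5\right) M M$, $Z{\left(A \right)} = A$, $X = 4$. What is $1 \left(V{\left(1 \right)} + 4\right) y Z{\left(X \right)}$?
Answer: $576$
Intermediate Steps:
$V{\left(M \right)} = 2 - 10 M^{2}$ ($V{\left(M \right)} = 2 + 2 \left(-5\right) M M = 2 - 10 M^{2}$)
$1 \left(V{\left(1 \right)} + 4\right) y Z{\left(X \right)} = 1 \left(\left(2 - 10 \cdot 1^{2}\right) + 4\right) \left(-36\right) 4 = 1 \left(\left(2 - 10\right) + 4\right) \left(-36\right) 4 = 1 \left(-8 + 4\right) \left(-36\right) 4 = 1 \left(-4\right) \left(-36\right) 4 = \left(-4\right) \left(-36\right) 4 = 144 \cdot 4 = 576$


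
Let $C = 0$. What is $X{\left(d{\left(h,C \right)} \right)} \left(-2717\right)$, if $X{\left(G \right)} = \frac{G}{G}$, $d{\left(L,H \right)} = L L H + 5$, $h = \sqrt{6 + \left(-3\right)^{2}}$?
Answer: $-2717$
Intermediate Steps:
$h = \sqrt{15}$ ($h = \sqrt{6 + 9} = \sqrt{15} \approx 3.873$)
$d{\left(L,H \right)} = 5 + H L^{2}$ ($d{\left(L,H \right)} = L^{2} H + 5 = H L^{2} + 5 = 5 + H L^{2}$)
$X{\left(G \right)} = 1$
$X{\left(d{\left(h,C \right)} \right)} \left(-2717\right) = 1 \left(-2717\right) = -2717$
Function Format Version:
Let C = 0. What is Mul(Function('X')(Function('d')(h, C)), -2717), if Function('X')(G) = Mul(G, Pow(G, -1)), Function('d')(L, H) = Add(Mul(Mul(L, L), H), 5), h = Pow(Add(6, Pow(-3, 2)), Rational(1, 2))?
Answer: -2717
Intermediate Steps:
h = Pow(15, Rational(1, 2)) (h = Pow(Add(6, 9), Rational(1, 2)) = Pow(15, Rational(1, 2)) ≈ 3.8730)
Function('d')(L, H) = Add(5, Mul(H, Pow(L, 2))) (Function('d')(L, H) = Add(Mul(Pow(L, 2), H), 5) = Add(Mul(H, Pow(L, 2)), 5) = Add(5, Mul(H, Pow(L, 2))))
Function('X')(G) = 1
Mul(Function('X')(Function('d')(h, C)), -2717) = Mul(1, -2717) = -2717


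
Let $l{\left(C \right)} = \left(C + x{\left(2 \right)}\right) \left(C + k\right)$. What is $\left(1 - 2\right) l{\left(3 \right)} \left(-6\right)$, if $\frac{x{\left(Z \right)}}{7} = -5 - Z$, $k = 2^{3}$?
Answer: $-3036$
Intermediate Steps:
$k = 8$
$x{\left(Z \right)} = -35 - 7 Z$ ($x{\left(Z \right)} = 7 \left(-5 - Z\right) = -35 - 7 Z$)
$l{\left(C \right)} = \left(-49 + C\right) \left(8 + C\right)$ ($l{\left(C \right)} = \left(C - 49\right) \left(C + 8\right) = \left(C - 49\right) \left(8 + C\right) = \left(-49 + C\right) \left(8 + C\right)$)
$\left(1 - 2\right) l{\left(3 \right)} \left(-6\right) = \left(1 - 2\right) \left(-392 + 3^{2} - 123\right) \left(-6\right) = - (-392 + 9 - 123) \left(-6\right) = \left(-1\right) \left(-506\right) \left(-6\right) = 506 \left(-6\right) = -3036$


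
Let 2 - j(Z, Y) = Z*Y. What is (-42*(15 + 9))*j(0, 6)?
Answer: -2016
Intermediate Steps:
j(Z, Y) = 2 - Y*Z (j(Z, Y) = 2 - Z*Y = 2 - Y*Z)
(-42*(15 + 9))*j(0, 6) = (-42*(15 + 9))*(2 - 1*6*0) = (-42*24)*(2 + 0) = -1008*2 = -2016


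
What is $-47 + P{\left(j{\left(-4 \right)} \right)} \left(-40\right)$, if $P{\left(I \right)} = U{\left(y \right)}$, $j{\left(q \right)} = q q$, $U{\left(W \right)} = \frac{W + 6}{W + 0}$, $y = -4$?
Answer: $-27$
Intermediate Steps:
$U{\left(W \right)} = \frac{6 + W}{W}$
$j{\left(q \right)} = q^{2}$
$P{\left(I \right)} = - \frac{1}{2}$ ($P{\left(I \right)} = \frac{6 - 4}{-4} = \left(- \frac{1}{4}\right) 2 = - \frac{1}{2}$)
$-47 + P{\left(j{\left(-4 \right)} \right)} \left(-40\right) = -47 - -20 = -47 + 20 = -27$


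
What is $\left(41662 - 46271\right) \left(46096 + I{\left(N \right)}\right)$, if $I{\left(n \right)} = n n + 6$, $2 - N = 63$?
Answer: $-229634207$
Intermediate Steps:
$N = -61$ ($N = 2 - 63 = -61$)
$I{\left(n \right)} = 6 + n^{2}$ ($I{\left(n \right)} = n^{2} + 6 = 6 + n^{2}$)
$\left(41662 - 46271\right) \left(46096 + I{\left(N \right)}\right) = \left(41662 - 46271\right) \left(46096 + \left(6 + \left(-61\right)^{2}\right)\right) = - 4609 \left(46096 + \left(6 + 3721\right)\right) = - 4609 \left(46096 + 3727\right) = \left(-4609\right) 49823 = -229634207$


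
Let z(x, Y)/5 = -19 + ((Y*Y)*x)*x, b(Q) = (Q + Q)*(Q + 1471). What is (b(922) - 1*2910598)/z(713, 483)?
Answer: 751047/296492239055 ≈ 2.5331e-6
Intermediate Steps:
b(Q) = 2*Q*(1471 + Q) (b(Q) = (2*Q)*(1471 + Q) = 2*Q*(1471 + Q))
z(x, Y) = -95 + 5*Y**2*x**2 (z(x, Y) = 5*(-19 + ((Y*Y)*x)*x) = 5*(-19 + (Y**2*x)*x) = 5*(-19 + (x*Y**2)*x) = 5*(-19 + Y**2*x**2) = -95 + 5*Y**2*x**2)
(b(922) - 1*2910598)/z(713, 483) = (2*922*(1471 + 922) - 1*2910598)/(-95 + 5*483**2*713**2) = (2*922*2393 - 2910598)/(-95 + 5*233289*508369) = (4412692 - 2910598)/(-95 + 592984478205) = 1502094/592984478110 = 1502094*(1/592984478110) = 751047/296492239055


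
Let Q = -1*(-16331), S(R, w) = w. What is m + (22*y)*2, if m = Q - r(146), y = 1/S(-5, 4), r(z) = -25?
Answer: 16367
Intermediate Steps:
y = ¼ (y = 1/4 = ¼ ≈ 0.25000)
Q = 16331
m = 16356 (m = 16331 - 1*(-25) = 16331 + 25 = 16356)
m + (22*y)*2 = 16356 + (22*(¼))*2 = 16356 + (11/2)*2 = 16356 + 11 = 16367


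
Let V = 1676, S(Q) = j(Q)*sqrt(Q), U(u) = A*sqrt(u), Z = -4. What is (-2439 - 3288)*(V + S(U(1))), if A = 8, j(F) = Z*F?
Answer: -9598452 + 366528*sqrt(2) ≈ -9.0801e+6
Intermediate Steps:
j(F) = -4*F
U(u) = 8*sqrt(u)
S(Q) = -4*Q**(3/2) (S(Q) = (-4*Q)*sqrt(Q) = -4*Q**(3/2))
(-2439 - 3288)*(V + S(U(1))) = (-2439 - 3288)*(1676 - 4*8**(3/2)) = -5727*(1676 - 4*16*sqrt(2)) = -5727*(1676 - 64*sqrt(2)) = -9598452 + 366528*sqrt(2)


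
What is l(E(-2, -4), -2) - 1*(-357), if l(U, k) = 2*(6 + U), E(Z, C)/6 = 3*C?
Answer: 225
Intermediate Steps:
E(Z, C) = 18*C (E(Z, C) = 6*(3*C) = 18*C)
l(U, k) = 12 + 2*U
l(E(-2, -4), -2) - 1*(-357) = (12 + 2*(18*(-4))) - 1*(-357) = (12 + 2*(-72)) + 357 = (12 - 144) + 357 = -132 + 357 = 225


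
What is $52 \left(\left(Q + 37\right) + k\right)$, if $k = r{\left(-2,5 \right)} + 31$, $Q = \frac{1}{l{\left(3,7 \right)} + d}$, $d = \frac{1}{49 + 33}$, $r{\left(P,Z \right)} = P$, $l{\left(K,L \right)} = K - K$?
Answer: $7696$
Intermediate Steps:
$l{\left(K,L \right)} = 0$
$d = \frac{1}{82} \approx 0.012195$
$Q = 82$ ($Q = \frac{1}{0 + \frac{1}{82}} = \frac{1}{\frac{1}{82}} = 82$)
$k = 29$ ($k = -2 + 31 = 29$)
$52 \left(\left(Q + 37\right) + k\right) = 52 \left(\left(82 + 37\right) + 29\right) = 52 \left(119 + 29\right) = 52 \cdot 148 = 7696$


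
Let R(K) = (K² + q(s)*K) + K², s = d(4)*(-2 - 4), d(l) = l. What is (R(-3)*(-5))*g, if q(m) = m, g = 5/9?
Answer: -250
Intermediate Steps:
g = 5/9 (g = 5*(⅑) = 5/9 ≈ 0.55556)
s = -24 (s = 4*(-2 - 4) = 4*(-6) = -24)
R(K) = -24*K + 2*K² (R(K) = (K² - 24*K) + K² = -24*K + 2*K²)
(R(-3)*(-5))*g = ((2*(-3)*(-12 - 3))*(-5))*(5/9) = ((2*(-3)*(-15))*(-5))*(5/9) = (90*(-5))*(5/9) = -450*5/9 = -250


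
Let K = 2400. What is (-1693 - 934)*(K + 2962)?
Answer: -14085974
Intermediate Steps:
(-1693 - 934)*(K + 2962) = (-1693 - 934)*(2400 + 2962) = -2627*5362 = -14085974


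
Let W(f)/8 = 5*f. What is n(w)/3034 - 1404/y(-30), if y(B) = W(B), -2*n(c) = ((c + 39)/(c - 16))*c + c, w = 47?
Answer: 1341171/1175675 ≈ 1.1408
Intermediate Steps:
W(f) = 40*f (W(f) = 8*(5*f) = 40*f)
n(c) = -c/2 - c*(39 + c)/(2*(-16 + c)) (n(c) = -(((c + 39)/(c - 16))*c + c)/2 = -(((39 + c)/(-16 + c))*c + c)/2 = -(c*(39 + c)/(-16 + c) + c)/2 = -(c + c*(39 + c)/(-16 + c))/2 = -c/2 - c*(39 + c)/(2*(-16 + c)))
y(B) = 40*B
n(w)/3034 - 1404/y(-30) = -1*47*(23 + 2*47)/(-32 + 2*47)/3034 - 1404/(40*(-30)) = -1*47*(23 + 94)/(-32 + 94)*(1/3034) - 1404/(-1200) = -1*47*117/62*(1/3034) - 1404*(-1/1200) = -1*47*1/62*117*(1/3034) + 117/100 = -5499/62*1/3034 + 117/100 = -5499/188108 + 117/100 = 1341171/1175675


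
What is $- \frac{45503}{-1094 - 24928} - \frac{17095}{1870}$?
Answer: $- \frac{17987774}{2433057} \approx -7.3931$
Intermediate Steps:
$- \frac{45503}{-1094 - 24928} - \frac{17095}{1870} = - \frac{45503}{-26022} - \frac{3419}{374} = \left(-45503\right) \left(- \frac{1}{26022}\right) - \frac{3419}{374} = \frac{45503}{26022} - \frac{3419}{374} = - \frac{17987774}{2433057}$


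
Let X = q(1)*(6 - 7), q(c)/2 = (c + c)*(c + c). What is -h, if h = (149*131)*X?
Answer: 156152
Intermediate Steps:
q(c) = 8*c² (q(c) = 2*((c + c)*(c + c)) = 2*((2*c)*(2*c)) = 2*(4*c²) = 8*c²)
X = -8 (X = (8*1²)*(6 - 7) = (8*1)*(-1) = 8*(-1) = -8)
h = -156152 (h = (149*131)*(-8) = 19519*(-8) = -156152)
-h = -1*(-156152) = 156152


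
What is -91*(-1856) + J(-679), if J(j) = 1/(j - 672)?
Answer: 228178495/1351 ≈ 1.6890e+5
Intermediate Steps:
J(j) = 1/(-672 + j)
-91*(-1856) + J(-679) = -91*(-1856) + 1/(-672 - 679) = 168896 + 1/(-1351) = 168896 - 1/1351 = 228178495/1351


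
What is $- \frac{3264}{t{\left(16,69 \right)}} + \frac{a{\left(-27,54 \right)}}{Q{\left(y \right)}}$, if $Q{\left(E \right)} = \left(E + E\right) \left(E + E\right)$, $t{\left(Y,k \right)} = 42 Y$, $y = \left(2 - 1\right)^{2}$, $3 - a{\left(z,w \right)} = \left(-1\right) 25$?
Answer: $\frac{15}{7} \approx 2.1429$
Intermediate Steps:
$a{\left(z,w \right)} = 28$ ($a{\left(z,w \right)} = 3 - \left(-1\right) 25 = 3 - -25 = 3 + 25 = 28$)
$y = 1$ ($y = 1^{2} = 1$)
$Q{\left(E \right)} = 4 E^{2}$ ($Q{\left(E \right)} = 2 E 2 E = 4 E^{2}$)
$- \frac{3264}{t{\left(16,69 \right)}} + \frac{a{\left(-27,54 \right)}}{Q{\left(y \right)}} = - \frac{3264}{42 \cdot 16} + \frac{28}{4 \cdot 1^{2}} = - \frac{3264}{672} + \frac{28}{4 \cdot 1} = \left(-3264\right) \frac{1}{672} + \frac{28}{4} = - \frac{34}{7} + 28 \cdot \frac{1}{4} = - \frac{34}{7} + 7 = \frac{15}{7}$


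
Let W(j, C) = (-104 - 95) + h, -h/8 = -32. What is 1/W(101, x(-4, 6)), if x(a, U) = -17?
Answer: 1/57 ≈ 0.017544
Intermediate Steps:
h = 256 (h = -8*(-32) = 256)
W(j, C) = 57 (W(j, C) = (-104 - 95) + 256 = -199 + 256 = 57)
1/W(101, x(-4, 6)) = 1/57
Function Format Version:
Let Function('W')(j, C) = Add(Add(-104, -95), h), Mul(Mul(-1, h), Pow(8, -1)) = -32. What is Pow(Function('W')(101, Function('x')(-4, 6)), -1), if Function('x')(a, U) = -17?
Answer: Rational(1, 57) ≈ 0.017544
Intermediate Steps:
h = 256 (h = Mul(-8, -32) = 256)
Function('W')(j, C) = 57 (Function('W')(j, C) = Add(Add(-104, -95), 256) = Add(-199, 256) = 57)
Pow(Function('W')(101, Function('x')(-4, 6)), -1) = Pow(57, -1) = Rational(1, 57)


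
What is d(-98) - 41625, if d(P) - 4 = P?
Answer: -41719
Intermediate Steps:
d(P) = 4 + P
d(-98) - 41625 = (4 - 98) - 41625 = -94 - 41625 = -41719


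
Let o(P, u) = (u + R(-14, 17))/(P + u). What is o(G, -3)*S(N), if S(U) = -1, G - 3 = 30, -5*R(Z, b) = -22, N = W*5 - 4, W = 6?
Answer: -7/150 ≈ -0.046667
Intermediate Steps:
N = 26 (N = 6*5 - 4 = 30 - 4 = 26)
R(Z, b) = 22/5 (R(Z, b) = -⅕*(-22) = 22/5)
G = 33 (G = 3 + 30 = 33)
o(P, u) = (22/5 + u)/(P + u) (o(P, u) = (u + 22/5)/(P + u) = (22/5 + u)/(P + u))
o(G, -3)*S(N) = ((22/5 - 3)/(33 - 3))*(-1) = ((7/5)/30)*(-1) = ((1/30)*(7/5))*(-1) = (7/150)*(-1) = -7/150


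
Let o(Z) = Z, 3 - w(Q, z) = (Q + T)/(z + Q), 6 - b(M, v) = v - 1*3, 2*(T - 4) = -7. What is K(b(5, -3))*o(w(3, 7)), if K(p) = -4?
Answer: -53/5 ≈ -10.600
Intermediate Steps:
T = ½ (T = 4 + (½)*(-7) = 4 - 7/2 = ½ ≈ 0.50000)
b(M, v) = 9 - v (b(M, v) = 6 - (v - 1*3) = 6 - (v - 3) = 6 - (-3 + v) = 6 + (3 - v) = 9 - v)
w(Q, z) = 3 - (½ + Q)/(Q + z) (w(Q, z) = 3 - (Q + ½)/(z + Q) = 3 - (½ + Q)/(Q + z))
K(b(5, -3))*o(w(3, 7)) = -4*(-½ + 2*3 + 3*7)/(3 + 7) = -4*(-½ + 6 + 21)/10 = -2*53/(5*2) = -4*53/20 = -53/5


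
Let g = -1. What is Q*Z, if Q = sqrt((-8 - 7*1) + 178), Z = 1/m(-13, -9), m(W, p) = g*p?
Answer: sqrt(163)/9 ≈ 1.4186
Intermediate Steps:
m(W, p) = -p
Z = 1/9 (Z = 1/(-1*(-9)) = 1/9 ≈ 0.11111)
Q = sqrt(163) (Q = sqrt((-8 - 7) + 178) = sqrt(-15 + 178) = sqrt(163) ≈ 12.767)
Q*Z = sqrt(163)*(1/9) = sqrt(163)/9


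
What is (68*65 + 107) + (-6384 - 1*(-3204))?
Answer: 1347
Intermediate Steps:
(68*65 + 107) + (-6384 - 1*(-3204)) = (4420 + 107) + (-6384 + 3204) = 4527 - 3180 = 1347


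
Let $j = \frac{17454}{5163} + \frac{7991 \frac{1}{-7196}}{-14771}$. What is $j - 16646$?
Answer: $- \frac{3044413245529457}{182928731636} \approx -16643.0$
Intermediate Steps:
$j = \frac{618421283399}{182928731636}$ ($j = 17454 \cdot \frac{1}{5163} + 7991 \left(- \frac{1}{7196}\right) \left(- \frac{1}{14771}\right) = \frac{5818}{1721} - - \frac{7991}{106292116} = \frac{5818}{1721} + \frac{7991}{106292116} = \frac{618421283399}{182928731636} \approx 3.3807$)
$j - 16646 = \frac{618421283399}{182928731636} - 16646 = - \frac{3044413245529457}{182928731636}$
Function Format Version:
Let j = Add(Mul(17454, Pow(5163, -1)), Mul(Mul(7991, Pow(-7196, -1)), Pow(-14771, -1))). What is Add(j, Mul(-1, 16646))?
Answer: Rational(-3044413245529457, 182928731636) ≈ -16643.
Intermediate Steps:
j = Rational(618421283399, 182928731636) (j = Add(Mul(17454, Rational(1, 5163)), Mul(Mul(7991, Rational(-1, 7196)), Rational(-1, 14771))) = Add(Rational(5818, 1721), Mul(Rational(-7991, 7196), Rational(-1, 14771))) = Add(Rational(5818, 1721), Rational(7991, 106292116)) = Rational(618421283399, 182928731636) ≈ 3.3807)
Add(j, Mul(-1, 16646)) = Add(Rational(618421283399, 182928731636), Mul(-1, 16646)) = Add(Rational(618421283399, 182928731636), -16646) = Rational(-3044413245529457, 182928731636)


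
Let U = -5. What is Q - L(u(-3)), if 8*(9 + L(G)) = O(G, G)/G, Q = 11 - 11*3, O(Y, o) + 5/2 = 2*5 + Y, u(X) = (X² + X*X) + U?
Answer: -2745/208 ≈ -13.197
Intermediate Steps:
u(X) = -5 + 2*X² (u(X) = (X² + X*X) - 5 = (X² + X²) - 5 = 2*X² - 5 = -5 + 2*X²)
O(Y, o) = 15/2 + Y (O(Y, o) = -5/2 + (2*5 + Y) = -5/2 + (10 + Y) = 15/2 + Y)
Q = -22 (Q = 11 - 33 = -22)
L(G) = -9 + (15/2 + G)/(8*G) (L(G) = -9 + ((15/2 + G)/G)/8 = -9 + (15/2 + G)/(8*G))
Q - L(u(-3)) = -22 - (15 - 142*(-5 + 2*(-3)²))/(16*(-5 + 2*(-3)²)) = -22 - (15 - 142*(-5 + 2*9))/(16*(-5 + 2*9)) = -22 - (15 - 142*(-5 + 18))/(16*(-5 + 18)) = -22 - (15 - 142*13)/(16*13) = -22 - (15 - 1846)/(16*13) = -22 - (-1831)/(16*13) = -22 - 1*(-1831/208) = -22 + 1831/208 = -2745/208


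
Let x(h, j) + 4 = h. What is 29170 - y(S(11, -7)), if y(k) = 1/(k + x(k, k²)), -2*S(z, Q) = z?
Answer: 437551/15 ≈ 29170.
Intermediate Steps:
S(z, Q) = -z/2
x(h, j) = -4 + h
y(k) = 1/(-4 + 2*k) (y(k) = 1/(k + (-4 + k)) = 1/(-4 + 2*k))
29170 - y(S(11, -7)) = 29170 - 1/(2*(-2 - ½*11)) = 29170 - 1/(2*(-2 - 11/2)) = 29170 - 1/(2*(-15/2)) = 29170 - (-2)/(2*15) = 29170 - 1*(-1/15) = 29170 + 1/15 = 437551/15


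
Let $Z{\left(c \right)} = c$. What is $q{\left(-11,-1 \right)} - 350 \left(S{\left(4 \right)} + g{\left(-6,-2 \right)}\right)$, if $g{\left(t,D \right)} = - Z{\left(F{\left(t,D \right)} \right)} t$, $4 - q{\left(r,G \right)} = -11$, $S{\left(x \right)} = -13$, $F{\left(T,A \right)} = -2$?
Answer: $8765$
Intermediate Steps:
$q{\left(r,G \right)} = 15$ ($q{\left(r,G \right)} = 4 - -11 = 4 + 11 = 15$)
$g{\left(t,D \right)} = 2 t$ ($g{\left(t,D \right)} = \left(-1\right) \left(-2\right) t = 2 t$)
$q{\left(-11,-1 \right)} - 350 \left(S{\left(4 \right)} + g{\left(-6,-2 \right)}\right) = 15 - 350 \left(-13 + 2 \left(-6\right)\right) = 15 - 350 \left(-13 - 12\right) = 15 - -8750 = 15 + 8750 = 8765$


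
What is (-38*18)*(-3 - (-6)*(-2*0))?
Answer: 2052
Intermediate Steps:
(-38*18)*(-3 - (-6)*(-2*0)) = -684*(-3 - (-6)*0) = -684*(-3 - 3*0) = -684*(-3 + 0) = -684*(-3) = 2052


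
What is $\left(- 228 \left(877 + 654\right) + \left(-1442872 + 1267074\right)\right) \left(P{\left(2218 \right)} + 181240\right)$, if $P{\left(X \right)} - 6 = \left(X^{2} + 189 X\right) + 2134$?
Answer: $-2898365687796$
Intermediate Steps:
$P{\left(X \right)} = 2140 + X^{2} + 189 X$ ($P{\left(X \right)} = 6 + \left(\left(X^{2} + 189 X\right) + 2134\right) = 6 + \left(2134 + X^{2} + 189 X\right) = 2140 + X^{2} + 189 X$)
$\left(- 228 \left(877 + 654\right) + \left(-1442872 + 1267074\right)\right) \left(P{\left(2218 \right)} + 181240\right) = \left(- 228 \left(877 + 654\right) + \left(-1442872 + 1267074\right)\right) \left(\left(2140 + 2218^{2} + 189 \cdot 2218\right) + 181240\right) = \left(\left(-228\right) 1531 - 175798\right) \left(\left(2140 + 4919524 + 419202\right) + 181240\right) = \left(-349068 - 175798\right) \left(5340866 + 181240\right) = \left(-524866\right) 5522106 = -2898365687796$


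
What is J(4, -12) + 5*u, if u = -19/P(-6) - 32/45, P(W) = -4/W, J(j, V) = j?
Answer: -2557/18 ≈ -142.06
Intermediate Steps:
u = -2629/90 (u = -19/((-4/(-6))) - 32/45 = -19/((-4*(-⅙))) - 32*1/45 = -19/⅔ - 32/45 = -19*3/2 - 32/45 = -57/2 - 32/45 = -2629/90 ≈ -29.211)
J(4, -12) + 5*u = 4 + 5*(-2629/90) = 4 - 2629/18 = -2557/18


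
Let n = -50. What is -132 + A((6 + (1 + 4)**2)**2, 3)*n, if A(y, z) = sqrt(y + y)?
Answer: -132 - 1550*sqrt(2) ≈ -2324.0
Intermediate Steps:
A(y, z) = sqrt(2)*sqrt(y) (A(y, z) = sqrt(2*y) = sqrt(2)*sqrt(y))
-132 + A((6 + (1 + 4)**2)**2, 3)*n = -132 + (sqrt(2)*sqrt((6 + (1 + 4)**2)**2))*(-50) = -132 + (sqrt(2)*sqrt((6 + 5**2)**2))*(-50) = -132 + (sqrt(2)*sqrt((6 + 25)**2))*(-50) = -132 + (sqrt(2)*sqrt(31**2))*(-50) = -132 + (sqrt(2)*sqrt(961))*(-50) = -132 + (sqrt(2)*31)*(-50) = -132 + (31*sqrt(2))*(-50) = -132 - 1550*sqrt(2)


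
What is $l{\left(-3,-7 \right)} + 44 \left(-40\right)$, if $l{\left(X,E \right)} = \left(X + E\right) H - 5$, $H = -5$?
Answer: $-1715$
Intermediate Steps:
$l{\left(X,E \right)} = -5 - 5 E - 5 X$ ($l{\left(X,E \right)} = \left(X + E\right) \left(-5\right) - 5 = \left(E + X\right) \left(-5\right) - 5 = \left(- 5 E - 5 X\right) - 5 = -5 - 5 E - 5 X$)
$l{\left(-3,-7 \right)} + 44 \left(-40\right) = \left(-5 - -35 - -15\right) + 44 \left(-40\right) = \left(-5 + 35 + 15\right) - 1760 = 45 - 1760 = -1715$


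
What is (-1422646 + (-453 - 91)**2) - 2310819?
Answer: -3437529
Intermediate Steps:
(-1422646 + (-453 - 91)**2) - 2310819 = (-1422646 + (-544)**2) - 2310819 = (-1422646 + 295936) - 2310819 = -1126710 - 2310819 = -3437529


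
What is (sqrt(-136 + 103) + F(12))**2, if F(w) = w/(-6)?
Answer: (2 - I*sqrt(33))**2 ≈ -29.0 - 22.978*I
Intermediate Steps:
F(w) = -w/6 (F(w) = w*(-1/6) = -w/6)
(sqrt(-136 + 103) + F(12))**2 = (sqrt(-136 + 103) - 1/6*12)**2 = (sqrt(-33) - 2)**2 = (I*sqrt(33) - 2)**2 = (-2 + I*sqrt(33))**2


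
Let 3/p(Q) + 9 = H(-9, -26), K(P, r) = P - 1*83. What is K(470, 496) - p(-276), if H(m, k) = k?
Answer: 13548/35 ≈ 387.09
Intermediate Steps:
K(P, r) = -83 + P (K(P, r) = P - 83 = -83 + P)
p(Q) = -3/35 (p(Q) = 3/(-9 - 26) = 3/(-35) = 3*(-1/35) = -3/35)
K(470, 496) - p(-276) = (-83 + 470) - 1*(-3/35) = 387 + 3/35 = 13548/35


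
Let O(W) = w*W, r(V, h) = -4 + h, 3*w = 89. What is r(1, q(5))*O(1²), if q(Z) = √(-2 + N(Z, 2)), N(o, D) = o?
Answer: -356/3 + 89*√3/3 ≈ -67.282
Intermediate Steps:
w = 89/3 (w = (⅓)*89 = 89/3 ≈ 29.667)
q(Z) = √(-2 + Z)
O(W) = 89*W/3
r(1, q(5))*O(1²) = (-4 + √(-2 + 5))*((89/3)*1²) = (-4 + √3)*((89/3)*1) = (-4 + √3)*(89/3) = -356/3 + 89*√3/3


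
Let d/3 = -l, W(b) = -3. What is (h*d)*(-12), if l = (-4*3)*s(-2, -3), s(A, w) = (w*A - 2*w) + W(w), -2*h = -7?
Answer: -13608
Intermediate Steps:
h = 7/2 (h = -½*(-7) = 7/2 ≈ 3.5000)
s(A, w) = -3 - 2*w + A*w (s(A, w) = (w*A - 2*w) - 3 = (A*w - 2*w) - 3 = (-2*w + A*w) - 3 = -3 - 2*w + A*w)
l = -108 (l = (-4*3)*(-3 - 2*(-3) - 2*(-3)) = -12*(-3 + 6 + 6) = -12*9 = -108)
d = 324 (d = 3*(-1*(-108)) = 3*108 = 324)
(h*d)*(-12) = ((7/2)*324)*(-12) = 1134*(-12) = -13608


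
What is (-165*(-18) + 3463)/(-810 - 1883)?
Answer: -6433/2693 ≈ -2.3888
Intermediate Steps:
(-165*(-18) + 3463)/(-810 - 1883) = (2970 + 3463)/(-2693) = 6433*(-1/2693) = -6433/2693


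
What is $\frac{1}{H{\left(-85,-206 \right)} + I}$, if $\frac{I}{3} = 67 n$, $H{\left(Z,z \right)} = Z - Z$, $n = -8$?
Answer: $- \frac{1}{1608} \approx -0.00062189$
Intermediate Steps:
$H{\left(Z,z \right)} = 0$
$I = -1608$ ($I = 3 \cdot 67 \left(-8\right) = 3 \left(-536\right) = -1608$)
$\frac{1}{H{\left(-85,-206 \right)} + I} = \frac{1}{0 - 1608} = \frac{1}{-1608} = - \frac{1}{1608}$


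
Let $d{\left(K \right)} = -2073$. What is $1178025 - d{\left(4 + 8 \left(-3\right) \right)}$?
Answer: $1180098$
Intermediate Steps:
$1178025 - d{\left(4 + 8 \left(-3\right) \right)} = 1178025 - -2073 = 1178025 + 2073 = 1180098$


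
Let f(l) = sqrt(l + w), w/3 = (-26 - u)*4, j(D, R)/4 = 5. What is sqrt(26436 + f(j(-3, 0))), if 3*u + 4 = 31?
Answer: 2*sqrt(6609 + 5*I) ≈ 162.59 + 0.061504*I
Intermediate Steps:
u = 9 (u = -4/3 + (1/3)*31 = -4/3 + 31/3 = 9)
j(D, R) = 20 (j(D, R) = 4*5 = 20)
w = -420 (w = 3*((-26 - 1*9)*4) = 3*((-26 - 9)*4) = 3*(-35*4) = 3*(-140) = -420)
f(l) = sqrt(-420 + l) (f(l) = sqrt(l - 420) = sqrt(-420 + l))
sqrt(26436 + f(j(-3, 0))) = sqrt(26436 + sqrt(-420 + 20)) = sqrt(26436 + sqrt(-400)) = sqrt(26436 + 20*I)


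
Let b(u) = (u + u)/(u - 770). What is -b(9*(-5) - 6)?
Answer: -102/821 ≈ -0.12424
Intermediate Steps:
b(u) = 2*u/(-770 + u) (b(u) = (2*u)/(-770 + u) = 2*u/(-770 + u))
-b(9*(-5) - 6) = -2*(9*(-5) - 6)/(-770 + (9*(-5) - 6)) = -2*(-45 - 6)/(-770 + (-45 - 6)) = -2*(-51)/(-770 - 51) = -2*(-51)/(-821) = -2*(-51)*(-1)/821 = -1*102/821 = -102/821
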